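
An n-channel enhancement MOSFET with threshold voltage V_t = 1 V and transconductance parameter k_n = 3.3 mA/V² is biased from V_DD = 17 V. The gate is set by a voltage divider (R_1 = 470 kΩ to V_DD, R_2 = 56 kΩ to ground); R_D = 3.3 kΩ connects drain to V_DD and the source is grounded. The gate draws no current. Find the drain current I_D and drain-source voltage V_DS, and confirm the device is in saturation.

I_D ≈ 1.1 mA, V_DS ≈ 13 V

V_G = V_DD·R_2/(R_1+R_2) = 17×56/526 = 1.81 V. With the source grounded, V_GS = V_G = 1.81 V.
Assume saturation: I_D = (k_n/2)(V_GS − V_t)² = (3.3/2)×(1.81 − 1)² = 1.65×0.81² = 1.08 mA.
V_DS = V_DD − I_D·R_D = 17 − 1.08×3.3 = 13.4 V.
Saturation requires V_DS ≥ V_GS − V_t = 0.81 V; 13.4 ≥ 0.81 ✓.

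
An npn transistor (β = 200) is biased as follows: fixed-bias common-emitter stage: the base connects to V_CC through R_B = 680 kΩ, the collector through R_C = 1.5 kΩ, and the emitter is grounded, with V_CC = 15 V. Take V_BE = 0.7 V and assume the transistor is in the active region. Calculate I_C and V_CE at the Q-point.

I_C ≈ 4.2 mA, V_CE ≈ 8.7 V

Base loop: V_CC = I_B·R_B + V_BE, so I_B = (15 − 0.7)/680 kΩ = 0.021 mA.
In the active region I_C = β·I_B = 200 × 0.021 = 4.21 mA.
Collector loop: V_CE = V_CC − I_C·R_C = 15 − 4.21×1.5 = 8.69 V.
Since V_CE = 8.69 V > V_CE(sat) ≈ 0.2 V, the transistor is in the active region as assumed.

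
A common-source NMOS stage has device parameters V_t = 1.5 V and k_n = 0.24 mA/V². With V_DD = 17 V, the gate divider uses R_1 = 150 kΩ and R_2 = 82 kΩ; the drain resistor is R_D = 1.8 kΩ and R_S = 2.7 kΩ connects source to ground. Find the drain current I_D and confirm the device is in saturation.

I_D ≈ 0.75 mA

V_G = V_DD·R_2/(R_1+R_2) = 17×82/232 = 6.01 V.
Assume saturation: I_D = (k_n/2)(V_GS − V_t)² with V_GS = V_G − I_D·R_S = 6.01 − 2.7·I_D.
Substituting gives 0.875·I_D² − 3.92·I_D + 2.44 = 0, with roots I_D = 0.746 or 3.74 mA.
The root I_D = 3.74 mA gives V_GS = -4.08 V ≤ V_t, so take I_D = 0.746 mA.
Then V_GS = 3.99 V and V_DS = V_DD − I_D(R_D+R_S) = 17 − 0.746×4.5 = 13.6 V.
Saturation requires V_DS ≥ V_GS − V_t = 2.49 V; 13.6 ≥ 2.49 ✓.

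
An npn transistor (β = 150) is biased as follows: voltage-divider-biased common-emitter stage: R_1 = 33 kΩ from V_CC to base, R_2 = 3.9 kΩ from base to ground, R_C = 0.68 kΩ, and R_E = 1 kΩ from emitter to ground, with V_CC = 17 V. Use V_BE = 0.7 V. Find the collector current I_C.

Thevenize the base divider: V_Th = V_CC·R_2/(R_1+R_2) = 17×3.9/36.9 = 1.8 V, R_Th = R_1‖R_2 = 3.49 kΩ.
Base-emitter loop: V_Th = I_B·R_Th + V_BE + (β+1)I_B·R_E, so I_B = (1.8 − 0.7) / (3.49 + 151×1) = 0.0071 mA.
I_C = β·I_B = 150×0.0071 = 1.06 mA, and I_E = (β+1)I_B = 1.07 mA.
V_CE = V_CC − I_C·R_C − I_E·R_E = 17 − 1.06×0.68 − 1.07×1 = 15.2 V.
V_CE = 15.2 V > 0.2 V confirms active-region operation.

I_C ≈ 1.1 mA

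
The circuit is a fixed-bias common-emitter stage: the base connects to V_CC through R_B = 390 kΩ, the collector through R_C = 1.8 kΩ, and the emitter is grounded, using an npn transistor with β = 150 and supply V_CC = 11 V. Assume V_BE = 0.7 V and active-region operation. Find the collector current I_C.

Base loop: V_CC = I_B·R_B + V_BE, so I_B = (11 − 0.7)/390 kΩ = 0.0264 mA.
In the active region I_C = β·I_B = 150 × 0.0264 = 3.96 mA.
Collector loop: V_CE = V_CC − I_C·R_C = 11 − 3.96×1.8 = 3.87 V.
Since V_CE = 3.87 V > V_CE(sat) ≈ 0.2 V, the transistor is in the active region as assumed.

I_C ≈ 4 mA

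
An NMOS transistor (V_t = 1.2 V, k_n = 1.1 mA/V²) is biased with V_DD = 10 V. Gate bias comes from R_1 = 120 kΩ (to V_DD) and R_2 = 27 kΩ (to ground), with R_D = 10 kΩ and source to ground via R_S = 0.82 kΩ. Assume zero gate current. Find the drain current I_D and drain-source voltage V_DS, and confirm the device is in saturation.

V_G = V_DD·R_2/(R_1+R_2) = 10×27/147 = 1.84 V.
Assume saturation: I_D = (k_n/2)(V_GS − V_t)² with V_GS = V_G − I_D·R_S = 1.84 − 0.82·I_D.
Substituting gives 0.37·I_D² − 1.57·I_D + 0.223 = 0, with roots I_D = 0.147 or 4.11 mA.
The root I_D = 4.11 mA gives V_GS = -1.53 V ≤ V_t, so take I_D = 0.147 mA.
Then V_GS = 1.72 V and V_DS = V_DD − I_D(R_D+R_S) = 10 − 0.147×10.8 = 8.41 V.
Saturation requires V_DS ≥ V_GS − V_t = 0.516 V; 8.41 ≥ 0.516 ✓.

I_D ≈ 0.15 mA, V_DS ≈ 8.4 V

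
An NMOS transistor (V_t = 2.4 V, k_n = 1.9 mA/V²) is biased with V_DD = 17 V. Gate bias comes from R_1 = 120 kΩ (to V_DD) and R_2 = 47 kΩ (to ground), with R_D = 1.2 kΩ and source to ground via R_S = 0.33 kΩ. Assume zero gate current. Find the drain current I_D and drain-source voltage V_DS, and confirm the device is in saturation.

V_G = V_DD·R_2/(R_1+R_2) = 17×47/167 = 4.78 V.
Assume saturation: I_D = (k_n/2)(V_GS − V_t)² with V_GS = V_G − I_D·R_S = 4.78 − 0.33·I_D.
Substituting gives 0.103·I_D² − 2.5·I_D + 5.4 = 0, with roots I_D = 2.4 or 21.7 mA.
The root I_D = 21.7 mA gives V_GS = -2.38 V ≤ V_t, so take I_D = 2.4 mA.
Then V_GS = 3.99 V and V_DS = V_DD − I_D(R_D+R_S) = 17 − 2.4×1.53 = 13.3 V.
Saturation requires V_DS ≥ V_GS − V_t = 1.59 V; 13.3 ≥ 1.59 ✓.

I_D ≈ 2.4 mA, V_DS ≈ 13 V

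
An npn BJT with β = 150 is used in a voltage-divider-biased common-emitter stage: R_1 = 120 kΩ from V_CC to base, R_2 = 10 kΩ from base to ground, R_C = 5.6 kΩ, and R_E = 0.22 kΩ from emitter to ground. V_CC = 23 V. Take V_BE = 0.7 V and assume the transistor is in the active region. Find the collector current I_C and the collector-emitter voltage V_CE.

I_C ≈ 3.8 mA, V_CE ≈ 1 V

Thevenize the base divider: V_Th = V_CC·R_2/(R_1+R_2) = 23×10/130 = 1.77 V, R_Th = R_1‖R_2 = 9.23 kΩ.
Base-emitter loop: V_Th = I_B·R_Th + V_BE + (β+1)I_B·R_E, so I_B = (1.77 − 0.7) / (9.23 + 151×0.22) = 0.0252 mA.
I_C = β·I_B = 150×0.0252 = 3.78 mA, and I_E = (β+1)I_B = 3.8 mA.
V_CE = V_CC − I_C·R_C − I_E·R_E = 23 − 3.78×5.6 − 3.8×0.22 = 1.01 V.
V_CE = 1.01 V > 0.2 V confirms active-region operation.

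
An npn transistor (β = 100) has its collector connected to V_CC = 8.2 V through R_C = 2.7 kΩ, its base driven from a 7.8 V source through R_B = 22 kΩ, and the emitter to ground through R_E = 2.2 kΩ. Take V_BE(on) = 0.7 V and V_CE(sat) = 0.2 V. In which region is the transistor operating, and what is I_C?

saturation; I_C ≈ 1.6 mA

Assume active: I_B = (7.8 − 0.7)/(22 + 101×2.2) = 0.0291 mA, I_C = β·I_B = 2.91 mA.
Then V_CE = 8.2 − 2.91×2.7 − 2.94×2.2 = -6.11 V < 0.2 V — the active assumption fails.
Re-solve with V_CE = 0.2 V. KCL at the emitter: V_E/R_E = (V_BB−0.7−V_E)/R_B + (V_CC−0.2−V_E)/R_C, giving V_E = 3.78 V.
I_C = (V_CC − 0.2 − V_E)/R_C = (8 − 3.78)/2.7 = 1.56 mA.
Check: I_B = (7.1 − 3.78)/22 = 0.151 mA, and β·I_B = 15.1 mA > I_C, confirming saturation.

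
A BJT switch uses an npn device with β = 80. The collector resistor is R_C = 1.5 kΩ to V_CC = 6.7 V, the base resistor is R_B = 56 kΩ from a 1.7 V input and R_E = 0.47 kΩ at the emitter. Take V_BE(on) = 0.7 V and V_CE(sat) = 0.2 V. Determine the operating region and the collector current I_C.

active; I_C ≈ 0.85 mA

Assume active. Base-emitter loop: I_B = (V_BB − V_BE)/(R_B + (β+1)R_E) = (1.7 − 0.7)/(56 + 81×0.47) = 0.0106 mA.
I_C = β·I_B = 80×0.0106 = 0.85 mA.
V_CE = V_CC − I_C·R_C − I_E·R_E = 6.7 − 0.85×1.5 − 0.861×0.47 = 5.02 V > V_CE(sat), so the active-region assumption holds.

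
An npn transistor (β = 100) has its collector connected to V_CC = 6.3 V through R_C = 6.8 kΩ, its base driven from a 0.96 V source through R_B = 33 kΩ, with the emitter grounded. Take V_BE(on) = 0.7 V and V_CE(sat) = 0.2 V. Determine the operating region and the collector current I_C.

Assume active. Base-emitter loop: I_B = (V_BB − V_BE)/R_B = (0.96 − 0.7)/33 = 0.00788 mA.
I_C = β·I_B = 100×0.00788 = 0.788 mA.
V_CE = V_CC − I_C·R_C = 6.3 − 0.788×6.8 = 0.942 V > V_CE(sat), so the active-region assumption holds.

active; I_C ≈ 0.79 mA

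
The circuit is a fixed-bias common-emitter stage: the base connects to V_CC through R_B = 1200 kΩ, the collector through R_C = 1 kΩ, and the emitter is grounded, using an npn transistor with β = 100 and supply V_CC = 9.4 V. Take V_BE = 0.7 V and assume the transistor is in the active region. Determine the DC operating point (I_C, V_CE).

Base loop: V_CC = I_B·R_B + V_BE, so I_B = (9.4 − 0.7)/1200 kΩ = 0.00725 mA.
In the active region I_C = β·I_B = 100 × 0.00725 = 0.725 mA.
Collector loop: V_CE = V_CC − I_C·R_C = 9.4 − 0.725×1 = 8.68 V.
Since V_CE = 8.68 V > V_CE(sat) ≈ 0.2 V, the transistor is in the active region as assumed.

I_C ≈ 0.73 mA, V_CE ≈ 8.7 V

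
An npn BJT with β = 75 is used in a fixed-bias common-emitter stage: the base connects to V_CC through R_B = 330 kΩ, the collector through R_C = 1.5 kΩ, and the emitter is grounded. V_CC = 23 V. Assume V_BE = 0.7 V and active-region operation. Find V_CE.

V_CE ≈ 15 V

Base loop: V_CC = I_B·R_B + V_BE, so I_B = (23 − 0.7)/330 kΩ = 0.0676 mA.
In the active region I_C = β·I_B = 75 × 0.0676 = 5.07 mA.
Collector loop: V_CE = V_CC − I_C·R_C = 23 − 5.07×1.5 = 15.4 V.
Since V_CE = 15.4 V > V_CE(sat) ≈ 0.2 V, the transistor is in the active region as assumed.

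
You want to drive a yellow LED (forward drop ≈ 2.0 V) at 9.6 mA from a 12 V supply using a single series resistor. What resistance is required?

The resistor drops V_S − V_D = 12 − 2.0 = 10 V at 9.6 mA.
R = 10 V / 9.6 mA = 1.04 kΩ.

R ≈ 1 kΩ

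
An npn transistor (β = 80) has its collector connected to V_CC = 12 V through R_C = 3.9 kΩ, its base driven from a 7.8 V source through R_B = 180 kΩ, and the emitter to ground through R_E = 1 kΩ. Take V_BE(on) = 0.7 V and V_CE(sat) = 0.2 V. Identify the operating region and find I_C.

active; I_C ≈ 2.2 mA

Assume active. Base-emitter loop: I_B = (V_BB − V_BE)/(R_B + (β+1)R_E) = (7.8 − 0.7)/(180 + 81×1) = 0.0272 mA.
I_C = β·I_B = 80×0.0272 = 2.18 mA.
V_CE = V_CC − I_C·R_C − I_E·R_E = 12 − 2.18×3.9 − 2.2×1 = 1.31 V > V_CE(sat), so the active-region assumption holds.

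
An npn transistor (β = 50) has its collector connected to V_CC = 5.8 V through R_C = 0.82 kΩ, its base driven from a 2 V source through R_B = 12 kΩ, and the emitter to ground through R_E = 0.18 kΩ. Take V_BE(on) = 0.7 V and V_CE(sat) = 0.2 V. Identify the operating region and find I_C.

Assume active. Base-emitter loop: I_B = (V_BB − V_BE)/(R_B + (β+1)R_E) = (2 − 0.7)/(12 + 51×0.18) = 0.0614 mA.
I_C = β·I_B = 50×0.0614 = 3.07 mA.
V_CE = V_CC − I_C·R_C − I_E·R_E = 5.8 − 3.07×0.82 − 3.13×0.18 = 2.72 V > V_CE(sat), so the active-region assumption holds.

active; I_C ≈ 3.1 mA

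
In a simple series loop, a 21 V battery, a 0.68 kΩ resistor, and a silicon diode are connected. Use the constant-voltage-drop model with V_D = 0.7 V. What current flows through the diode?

KVL around the loop: 21 = V_D + I·R = 0.7 + I × 0.68 kΩ.
So I = (21 − 0.7) / 0.68 kΩ = 20.3 / 0.68 = 29.9 mA.

I ≈ 30 mA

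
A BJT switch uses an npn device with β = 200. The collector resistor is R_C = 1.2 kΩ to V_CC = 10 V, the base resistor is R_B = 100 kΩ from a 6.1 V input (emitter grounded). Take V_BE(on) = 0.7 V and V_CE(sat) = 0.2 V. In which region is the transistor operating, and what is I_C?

Assume active: I_B = (6.1 − 0.7)/100 = 0.054 mA, giving I_C = β·I_B = 10.8 mA.
But then V_CE = 10 − 10.8×1.2 = -2.96 V < V_CE(sat) = 0.2 V — impossible in the active region.
So the transistor is saturated. With V_CE = 0.2 V, I_C = (V_CC − 0.2)/R_C = 9.8/1.2 = 8.17 mA.
Check: β·I_B = 10.8 mA > I_C = 8.17 mA, confirming saturation.

saturation; I_C ≈ 8.2 mA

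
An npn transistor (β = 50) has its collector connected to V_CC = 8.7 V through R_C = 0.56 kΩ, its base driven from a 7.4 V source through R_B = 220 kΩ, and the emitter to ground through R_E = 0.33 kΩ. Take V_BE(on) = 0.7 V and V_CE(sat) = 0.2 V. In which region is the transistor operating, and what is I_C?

active; I_C ≈ 1.4 mA

Assume active. Base-emitter loop: I_B = (V_BB − V_BE)/(R_B + (β+1)R_E) = (7.4 − 0.7)/(220 + 51×0.33) = 0.0283 mA.
I_C = β·I_B = 50×0.0283 = 1.41 mA.
V_CE = V_CC − I_C·R_C − I_E·R_E = 8.7 − 1.41×0.56 − 1.44×0.33 = 7.43 V > V_CE(sat), so the active-region assumption holds.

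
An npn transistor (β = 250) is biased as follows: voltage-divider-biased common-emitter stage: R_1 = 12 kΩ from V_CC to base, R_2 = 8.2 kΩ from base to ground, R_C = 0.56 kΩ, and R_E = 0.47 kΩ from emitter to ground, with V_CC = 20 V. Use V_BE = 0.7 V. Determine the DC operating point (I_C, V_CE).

I_C ≈ 15 mA, V_CE ≈ 4.4 V

Thevenize the base divider: V_Th = V_CC·R_2/(R_1+R_2) = 20×8.2/20.2 = 8.12 V, R_Th = R_1‖R_2 = 4.87 kΩ.
Base-emitter loop: V_Th = I_B·R_Th + V_BE + (β+1)I_B·R_E, so I_B = (8.12 − 0.7) / (4.87 + 251×0.47) = 0.0604 mA.
I_C = β·I_B = 250×0.0604 = 15.1 mA, and I_E = (β+1)I_B = 15.2 mA.
V_CE = V_CC − I_C·R_C − I_E·R_E = 20 − 15.1×0.56 − 15.2×0.47 = 4.42 V.
V_CE = 4.42 V > 0.2 V confirms active-region operation.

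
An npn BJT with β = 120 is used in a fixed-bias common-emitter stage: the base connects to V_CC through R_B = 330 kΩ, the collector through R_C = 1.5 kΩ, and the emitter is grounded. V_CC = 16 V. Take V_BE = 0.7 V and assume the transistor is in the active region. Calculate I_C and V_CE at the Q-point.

I_C ≈ 5.6 mA, V_CE ≈ 7.7 V

Base loop: V_CC = I_B·R_B + V_BE, so I_B = (16 − 0.7)/330 kΩ = 0.0464 mA.
In the active region I_C = β·I_B = 120 × 0.0464 = 5.56 mA.
Collector loop: V_CE = V_CC − I_C·R_C = 16 − 5.56×1.5 = 7.65 V.
Since V_CE = 7.65 V > V_CE(sat) ≈ 0.2 V, the transistor is in the active region as assumed.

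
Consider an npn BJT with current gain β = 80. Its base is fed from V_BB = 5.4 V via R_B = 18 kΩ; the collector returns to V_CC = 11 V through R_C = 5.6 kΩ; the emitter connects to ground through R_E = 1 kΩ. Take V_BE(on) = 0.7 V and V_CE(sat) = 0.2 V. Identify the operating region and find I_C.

saturation; I_C ≈ 1.6 mA

Assume active: I_B = (5.4 − 0.7)/(18 + 81×1) = 0.0475 mA, I_C = β·I_B = 3.8 mA.
Then V_CE = 11 − 3.8×5.6 − 3.85×1 = -14.1 V < 0.2 V — the active assumption fails.
Re-solve with V_CE = 0.2 V. KCL at the emitter: V_E/R_E = (V_BB−0.7−V_E)/R_B + (V_CC−0.2−V_E)/R_C, giving V_E = 1.77 V.
I_C = (V_CC − 0.2 − V_E)/R_C = (10.8 − 1.77)/5.6 = 1.61 mA.
Check: I_B = (4.7 − 1.77)/18 = 0.163 mA, and β·I_B = 13 mA > I_C, confirming saturation.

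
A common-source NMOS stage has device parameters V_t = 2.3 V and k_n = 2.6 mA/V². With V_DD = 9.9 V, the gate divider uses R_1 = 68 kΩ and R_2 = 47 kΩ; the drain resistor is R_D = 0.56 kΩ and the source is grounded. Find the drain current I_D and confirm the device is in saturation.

I_D ≈ 4 mA

V_G = V_DD·R_2/(R_1+R_2) = 9.9×47/115 = 4.05 V. With the source grounded, V_GS = V_G = 4.05 V.
Assume saturation: I_D = (k_n/2)(V_GS − V_t)² = (2.6/2)×(4.05 − 2.3)² = 1.3×1.75² = 3.96 mA.
V_DS = V_DD − I_D·R_D = 9.9 − 3.96×0.56 = 7.68 V.
Saturation requires V_DS ≥ V_GS − V_t = 1.75 V; 7.68 ≥ 1.75 ✓.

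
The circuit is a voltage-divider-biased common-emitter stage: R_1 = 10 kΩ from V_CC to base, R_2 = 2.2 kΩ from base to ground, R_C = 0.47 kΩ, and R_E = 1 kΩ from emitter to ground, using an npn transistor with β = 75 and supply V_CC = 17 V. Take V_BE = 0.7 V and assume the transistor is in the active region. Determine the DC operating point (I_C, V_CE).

Thevenize the base divider: V_Th = V_CC·R_2/(R_1+R_2) = 17×2.2/12.2 = 3.07 V, R_Th = R_1‖R_2 = 1.8 kΩ.
Base-emitter loop: V_Th = I_B·R_Th + V_BE + (β+1)I_B·R_E, so I_B = (3.07 − 0.7) / (1.8 + 76×1) = 0.0304 mA.
I_C = β·I_B = 75×0.0304 = 2.28 mA, and I_E = (β+1)I_B = 2.31 mA.
V_CE = V_CC − I_C·R_C − I_E·R_E = 17 − 2.28×0.47 − 2.31×1 = 13.6 V.
V_CE = 13.6 V > 0.2 V confirms active-region operation.

I_C ≈ 2.3 mA, V_CE ≈ 14 V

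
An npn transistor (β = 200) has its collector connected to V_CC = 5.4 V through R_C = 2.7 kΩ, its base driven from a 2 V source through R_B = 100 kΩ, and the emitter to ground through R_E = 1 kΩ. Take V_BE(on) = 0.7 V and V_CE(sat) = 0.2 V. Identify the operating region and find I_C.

active; I_C ≈ 0.86 mA

Assume active. Base-emitter loop: I_B = (V_BB − V_BE)/(R_B + (β+1)R_E) = (2 − 0.7)/(100 + 201×1) = 0.00432 mA.
I_C = β·I_B = 200×0.00432 = 0.864 mA.
V_CE = V_CC − I_C·R_C − I_E·R_E = 5.4 − 0.864×2.7 − 0.868×1 = 2.2 V > V_CE(sat), so the active-region assumption holds.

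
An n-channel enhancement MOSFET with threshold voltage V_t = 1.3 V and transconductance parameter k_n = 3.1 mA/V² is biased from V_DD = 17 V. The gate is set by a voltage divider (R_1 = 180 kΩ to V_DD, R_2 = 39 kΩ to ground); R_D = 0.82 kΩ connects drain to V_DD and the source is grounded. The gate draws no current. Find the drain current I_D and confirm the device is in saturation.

I_D ≈ 4.6 mA

V_G = V_DD·R_2/(R_1+R_2) = 17×39/219 = 3.03 V. With the source grounded, V_GS = V_G = 3.03 V.
Assume saturation: I_D = (k_n/2)(V_GS − V_t)² = (3.1/2)×(3.03 − 1.3)² = 1.55×1.73² = 4.63 mA.
V_DS = V_DD − I_D·R_D = 17 − 4.63×0.82 = 13.2 V.
Saturation requires V_DS ≥ V_GS − V_t = 1.73 V; 13.2 ≥ 1.73 ✓.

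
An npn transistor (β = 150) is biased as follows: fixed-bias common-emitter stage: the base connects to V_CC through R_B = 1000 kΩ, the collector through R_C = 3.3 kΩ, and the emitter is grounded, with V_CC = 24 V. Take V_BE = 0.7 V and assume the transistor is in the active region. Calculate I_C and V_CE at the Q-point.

Base loop: V_CC = I_B·R_B + V_BE, so I_B = (24 − 0.7)/1000 kΩ = 0.0233 mA.
In the active region I_C = β·I_B = 150 × 0.0233 = 3.5 mA.
Collector loop: V_CE = V_CC − I_C·R_C = 24 − 3.5×3.3 = 12.5 V.
Since V_CE = 12.5 V > V_CE(sat) ≈ 0.2 V, the transistor is in the active region as assumed.

I_C ≈ 3.5 mA, V_CE ≈ 12 V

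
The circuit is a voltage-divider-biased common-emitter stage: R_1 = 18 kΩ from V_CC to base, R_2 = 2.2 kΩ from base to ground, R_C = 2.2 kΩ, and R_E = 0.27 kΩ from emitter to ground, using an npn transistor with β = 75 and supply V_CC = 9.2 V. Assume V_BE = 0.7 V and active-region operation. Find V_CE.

Thevenize the base divider: V_Th = V_CC·R_2/(R_1+R_2) = 9.2×2.2/20.2 = 1 V, R_Th = R_1‖R_2 = 1.96 kΩ.
Base-emitter loop: V_Th = I_B·R_Th + V_BE + (β+1)I_B·R_E, so I_B = (1 − 0.7) / (1.96 + 76×0.27) = 0.0134 mA.
I_C = β·I_B = 75×0.0134 = 1.01 mA, and I_E = (β+1)I_B = 1.02 mA.
V_CE = V_CC − I_C·R_C − I_E·R_E = 9.2 − 1.01×2.2 − 1.02×0.27 = 6.71 V.
V_CE = 6.71 V > 0.2 V confirms active-region operation.

V_CE ≈ 6.7 V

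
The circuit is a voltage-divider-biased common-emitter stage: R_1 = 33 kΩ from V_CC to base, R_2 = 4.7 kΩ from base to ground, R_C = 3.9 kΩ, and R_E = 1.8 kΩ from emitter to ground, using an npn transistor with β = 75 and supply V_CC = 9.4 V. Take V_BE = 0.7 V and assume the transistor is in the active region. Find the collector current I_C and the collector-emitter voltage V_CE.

I_C ≈ 0.25 mA, V_CE ≈ 8 V

Thevenize the base divider: V_Th = V_CC·R_2/(R_1+R_2) = 9.4×4.7/37.7 = 1.17 V, R_Th = R_1‖R_2 = 4.11 kΩ.
Base-emitter loop: V_Th = I_B·R_Th + V_BE + (β+1)I_B·R_E, so I_B = (1.17 − 0.7) / (4.11 + 76×1.8) = 0.00335 mA.
I_C = β·I_B = 75×0.00335 = 0.251 mA, and I_E = (β+1)I_B = 0.255 mA.
V_CE = V_CC − I_C·R_C − I_E·R_E = 9.4 − 0.251×3.9 − 0.255×1.8 = 7.96 V.
V_CE = 7.96 V > 0.2 V confirms active-region operation.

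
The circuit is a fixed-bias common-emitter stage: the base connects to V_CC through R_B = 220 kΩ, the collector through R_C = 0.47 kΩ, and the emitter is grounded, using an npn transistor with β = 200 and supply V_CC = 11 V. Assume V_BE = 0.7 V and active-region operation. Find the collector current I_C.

Base loop: V_CC = I_B·R_B + V_BE, so I_B = (11 − 0.7)/220 kΩ = 0.0468 mA.
In the active region I_C = β·I_B = 200 × 0.0468 = 9.36 mA.
Collector loop: V_CE = V_CC − I_C·R_C = 11 − 9.36×0.47 = 6.6 V.
Since V_CE = 6.6 V > V_CE(sat) ≈ 0.2 V, the transistor is in the active region as assumed.

I_C ≈ 9.4 mA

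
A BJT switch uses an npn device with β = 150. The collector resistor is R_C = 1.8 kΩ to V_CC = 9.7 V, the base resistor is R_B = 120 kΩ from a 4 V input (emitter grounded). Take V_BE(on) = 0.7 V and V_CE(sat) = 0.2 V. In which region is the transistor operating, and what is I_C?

active; I_C ≈ 4.1 mA

Assume active. Base-emitter loop: I_B = (V_BB − V_BE)/R_B = (4 − 0.7)/120 = 0.0275 mA.
I_C = β·I_B = 150×0.0275 = 4.12 mA.
V_CE = V_CC − I_C·R_C = 9.7 − 4.12×1.8 = 2.27 V > V_CE(sat), so the active-region assumption holds.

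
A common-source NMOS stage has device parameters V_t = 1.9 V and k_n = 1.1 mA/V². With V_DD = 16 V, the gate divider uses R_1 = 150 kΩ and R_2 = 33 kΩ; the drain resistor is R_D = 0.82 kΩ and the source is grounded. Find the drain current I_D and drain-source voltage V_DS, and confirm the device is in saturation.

V_G = V_DD·R_2/(R_1+R_2) = 16×33/183 = 2.89 V. With the source grounded, V_GS = V_G = 2.89 V.
Assume saturation: I_D = (k_n/2)(V_GS − V_t)² = (1.1/2)×(2.89 − 1.9)² = 0.55×0.985² = 0.534 mA.
V_DS = V_DD − I_D·R_D = 16 − 0.534×0.82 = 15.6 V.
Saturation requires V_DS ≥ V_GS − V_t = 0.985 V; 15.6 ≥ 0.985 ✓.

I_D ≈ 0.53 mA, V_DS ≈ 16 V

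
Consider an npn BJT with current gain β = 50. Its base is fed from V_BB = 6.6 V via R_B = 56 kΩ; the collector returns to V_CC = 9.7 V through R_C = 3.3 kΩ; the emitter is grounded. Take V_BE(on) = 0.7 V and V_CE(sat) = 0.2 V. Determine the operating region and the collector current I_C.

Assume active: I_B = (6.6 − 0.7)/56 = 0.105 mA, giving I_C = β·I_B = 5.27 mA.
But then V_CE = 9.7 − 5.27×3.3 = -7.68 V < V_CE(sat) = 0.2 V — impossible in the active region.
So the transistor is saturated. With V_CE = 0.2 V, I_C = (V_CC − 0.2)/R_C = 9.5/3.3 = 2.88 mA.
Check: β·I_B = 5.27 mA > I_C = 2.88 mA, confirming saturation.

saturation; I_C ≈ 2.9 mA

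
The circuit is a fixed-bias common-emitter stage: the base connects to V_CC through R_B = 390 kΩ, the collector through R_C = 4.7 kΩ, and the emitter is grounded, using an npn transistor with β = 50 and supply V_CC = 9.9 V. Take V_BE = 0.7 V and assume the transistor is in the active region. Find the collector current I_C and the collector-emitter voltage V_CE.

I_C ≈ 1.2 mA, V_CE ≈ 4.4 V

Base loop: V_CC = I_B·R_B + V_BE, so I_B = (9.9 − 0.7)/390 kΩ = 0.0236 mA.
In the active region I_C = β·I_B = 50 × 0.0236 = 1.18 mA.
Collector loop: V_CE = V_CC − I_C·R_C = 9.9 − 1.18×4.7 = 4.36 V.
Since V_CE = 4.36 V > V_CE(sat) ≈ 0.2 V, the transistor is in the active region as assumed.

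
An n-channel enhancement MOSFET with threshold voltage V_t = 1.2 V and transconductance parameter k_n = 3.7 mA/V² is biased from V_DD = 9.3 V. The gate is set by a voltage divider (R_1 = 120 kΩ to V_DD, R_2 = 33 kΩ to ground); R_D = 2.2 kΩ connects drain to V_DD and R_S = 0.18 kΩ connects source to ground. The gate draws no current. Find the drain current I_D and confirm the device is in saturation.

V_G = V_DD·R_2/(R_1+R_2) = 9.3×33/153 = 2.01 V.
Assume saturation: I_D = (k_n/2)(V_GS − V_t)² with V_GS = V_G − I_D·R_S = 2.01 − 0.18·I_D.
Substituting gives 0.0599·I_D² − 1.54·I_D + 1.2 = 0, with roots I_D = 0.807 or 24.8 mA.
The root I_D = 24.8 mA gives V_GS = -2.46 V ≤ V_t, so take I_D = 0.807 mA.
Then V_GS = 1.86 V and V_DS = V_DD − I_D(R_D+R_S) = 9.3 − 0.807×2.38 = 7.38 V.
Saturation requires V_DS ≥ V_GS − V_t = 0.661 V; 7.38 ≥ 0.661 ✓.

I_D ≈ 0.81 mA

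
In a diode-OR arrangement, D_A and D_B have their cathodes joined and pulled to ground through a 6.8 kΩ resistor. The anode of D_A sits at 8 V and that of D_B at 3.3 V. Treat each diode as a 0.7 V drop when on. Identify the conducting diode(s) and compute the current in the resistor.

Only D_A conducts; I_R ≈ 1.1 mA

Assume both conduct. Then node N would need to be at both 8−0.7 = 7.3 V and 3.3−0.7 = 2.6 V, which is impossible.
Assume only D_A conducts: V_N = 8 − 0.7 = 7.3 V, so I_R = 7.3/6.8 = 1.07 mA.
Check D_B: its anode-to-cathode voltage is 3.3 − 7.3 = -4 V < 0.7 V, so it is off. The assumption is consistent.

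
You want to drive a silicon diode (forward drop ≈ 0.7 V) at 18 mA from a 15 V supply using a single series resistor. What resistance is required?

R ≈ 0.79 kΩ

The resistor drops V_S − V_D = 15 − 0.7 = 14.3 V at 18 mA.
R = 14.3 V / 18 mA = 0.794 kΩ.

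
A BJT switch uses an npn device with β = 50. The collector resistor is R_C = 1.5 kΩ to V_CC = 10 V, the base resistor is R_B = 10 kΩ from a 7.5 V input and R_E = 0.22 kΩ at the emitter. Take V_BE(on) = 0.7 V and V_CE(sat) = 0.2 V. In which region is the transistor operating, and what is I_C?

saturation; I_C ≈ 5.6 mA

Assume active: I_B = (7.5 − 0.7)/(10 + 51×0.22) = 0.32 mA, I_C = β·I_B = 16 mA.
Then V_CE = 10 − 16×1.5 − 16.3×0.22 = -17.6 V < 0.2 V — the active assumption fails.
Re-solve with V_CE = 0.2 V. KCL at the emitter: V_E/R_E = (V_BB−0.7−V_E)/R_B + (V_CC−0.2−V_E)/R_C, giving V_E = 1.36 V.
I_C = (V_CC − 0.2 − V_E)/R_C = (9.8 − 1.36)/1.5 = 5.63 mA.
Check: I_B = (6.8 − 1.36)/10 = 0.544 mA, and β·I_B = 27.2 mA > I_C, confirming saturation.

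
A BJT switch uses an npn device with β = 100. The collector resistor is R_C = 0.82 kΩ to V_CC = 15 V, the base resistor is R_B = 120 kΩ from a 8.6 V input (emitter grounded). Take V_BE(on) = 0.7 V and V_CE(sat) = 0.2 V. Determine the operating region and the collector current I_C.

Assume active. Base-emitter loop: I_B = (V_BB − V_BE)/R_B = (8.6 − 0.7)/120 = 0.0658 mA.
I_C = β·I_B = 100×0.0658 = 6.58 mA.
V_CE = V_CC − I_C·R_C = 15 − 6.58×0.82 = 9.6 V > V_CE(sat), so the active-region assumption holds.

active; I_C ≈ 6.6 mA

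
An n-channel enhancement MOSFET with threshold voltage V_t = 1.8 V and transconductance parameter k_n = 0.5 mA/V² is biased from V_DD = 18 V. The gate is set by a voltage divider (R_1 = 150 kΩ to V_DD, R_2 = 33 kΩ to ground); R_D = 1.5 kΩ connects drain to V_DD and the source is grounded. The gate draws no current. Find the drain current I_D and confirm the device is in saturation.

V_G = V_DD·R_2/(R_1+R_2) = 18×33/183 = 3.25 V. With the source grounded, V_GS = V_G = 3.25 V.
Assume saturation: I_D = (k_n/2)(V_GS − V_t)² = (0.5/2)×(3.25 − 1.8)² = 0.25×1.45² = 0.523 mA.
V_DS = V_DD − I_D·R_D = 18 − 0.523×1.5 = 17.2 V.
Saturation requires V_DS ≥ V_GS − V_t = 1.45 V; 17.2 ≥ 1.45 ✓.

I_D ≈ 0.52 mA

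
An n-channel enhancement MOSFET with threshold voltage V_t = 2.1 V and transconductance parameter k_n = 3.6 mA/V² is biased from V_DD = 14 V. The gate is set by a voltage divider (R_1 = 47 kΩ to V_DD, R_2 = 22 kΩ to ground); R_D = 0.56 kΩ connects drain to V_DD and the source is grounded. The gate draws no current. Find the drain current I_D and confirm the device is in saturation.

I_D ≈ 10 mA

V_G = V_DD·R_2/(R_1+R_2) = 14×22/69 = 4.46 V. With the source grounded, V_GS = V_G = 4.46 V.
Assume saturation: I_D = (k_n/2)(V_GS − V_t)² = (3.6/2)×(4.46 − 2.1)² = 1.8×2.36² = 10.1 mA.
V_DS = V_DD − I_D·R_D = 14 − 10.1×0.56 = 8.37 V.
Saturation requires V_DS ≥ V_GS − V_t = 2.36 V; 8.37 ≥ 2.36 ✓.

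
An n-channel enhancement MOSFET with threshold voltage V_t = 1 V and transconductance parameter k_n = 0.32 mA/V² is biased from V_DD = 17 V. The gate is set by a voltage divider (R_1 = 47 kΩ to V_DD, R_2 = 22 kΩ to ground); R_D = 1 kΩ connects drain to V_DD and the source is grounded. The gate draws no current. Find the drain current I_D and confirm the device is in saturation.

I_D ≈ 3.1 mA

V_G = V_DD·R_2/(R_1+R_2) = 17×22/69 = 5.42 V. With the source grounded, V_GS = V_G = 5.42 V.
Assume saturation: I_D = (k_n/2)(V_GS − V_t)² = (0.32/2)×(5.42 − 1)² = 0.16×4.42² = 3.13 mA.
V_DS = V_DD − I_D·R_D = 17 − 3.13×1 = 13.9 V.
Saturation requires V_DS ≥ V_GS − V_t = 4.42 V; 13.9 ≥ 4.42 ✓.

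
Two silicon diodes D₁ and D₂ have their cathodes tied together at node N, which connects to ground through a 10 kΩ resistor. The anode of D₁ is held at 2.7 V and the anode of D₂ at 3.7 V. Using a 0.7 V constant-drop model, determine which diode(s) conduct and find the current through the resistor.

Assume both conduct. Then node N would need to be at both 2.7−0.7 = 2 V and 3.7−0.7 = 3 V, which is impossible.
Assume only D₂ conducts: V_N = 3.7 − 0.7 = 3 V, so I_R = 3/10 = 0.3 mA.
Check D₁: its anode-to-cathode voltage is 2.7 − 3 = -0.3 V < 0.7 V, so it is off. The assumption is consistent.

Only D₂ conducts; I_R ≈ 0.3 mA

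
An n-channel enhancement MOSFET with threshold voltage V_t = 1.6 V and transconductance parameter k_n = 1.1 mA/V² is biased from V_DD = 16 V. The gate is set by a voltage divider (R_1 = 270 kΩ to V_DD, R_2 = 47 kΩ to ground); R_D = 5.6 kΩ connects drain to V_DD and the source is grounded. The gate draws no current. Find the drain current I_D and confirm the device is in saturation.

I_D ≈ 0.33 mA

V_G = V_DD·R_2/(R_1+R_2) = 16×47/317 = 2.37 V. With the source grounded, V_GS = V_G = 2.37 V.
Assume saturation: I_D = (k_n/2)(V_GS − V_t)² = (1.1/2)×(2.37 − 1.6)² = 0.55×0.772² = 0.328 mA.
V_DS = V_DD − I_D·R_D = 16 − 0.328×5.6 = 14.2 V.
Saturation requires V_DS ≥ V_GS − V_t = 0.772 V; 14.2 ≥ 0.772 ✓.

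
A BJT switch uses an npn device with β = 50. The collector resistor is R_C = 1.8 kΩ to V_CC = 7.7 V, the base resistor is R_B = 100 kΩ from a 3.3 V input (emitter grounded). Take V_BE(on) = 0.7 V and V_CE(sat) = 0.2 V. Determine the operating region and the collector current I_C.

active; I_C ≈ 1.3 mA

Assume active. Base-emitter loop: I_B = (V_BB − V_BE)/R_B = (3.3 − 0.7)/100 = 0.026 mA.
I_C = β·I_B = 50×0.026 = 1.3 mA.
V_CE = V_CC − I_C·R_C = 7.7 − 1.3×1.8 = 5.36 V > V_CE(sat), so the active-region assumption holds.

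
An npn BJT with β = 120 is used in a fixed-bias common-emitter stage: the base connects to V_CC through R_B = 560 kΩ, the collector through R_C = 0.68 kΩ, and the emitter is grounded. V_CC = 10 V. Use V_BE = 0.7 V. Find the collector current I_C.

Base loop: V_CC = I_B·R_B + V_BE, so I_B = (10 − 0.7)/560 kΩ = 0.0166 mA.
In the active region I_C = β·I_B = 120 × 0.0166 = 1.99 mA.
Collector loop: V_CE = V_CC − I_C·R_C = 10 − 1.99×0.68 = 8.64 V.
Since V_CE = 8.64 V > V_CE(sat) ≈ 0.2 V, the transistor is in the active region as assumed.

I_C ≈ 2 mA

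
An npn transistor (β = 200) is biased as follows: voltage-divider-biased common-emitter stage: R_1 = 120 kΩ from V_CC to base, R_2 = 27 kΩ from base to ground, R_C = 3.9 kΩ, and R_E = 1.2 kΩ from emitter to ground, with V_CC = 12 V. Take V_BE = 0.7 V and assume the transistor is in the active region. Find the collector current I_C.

I_C ≈ 1.1 mA

Thevenize the base divider: V_Th = V_CC·R_2/(R_1+R_2) = 12×27/147 = 2.2 V, R_Th = R_1‖R_2 = 22 kΩ.
Base-emitter loop: V_Th = I_B·R_Th + V_BE + (β+1)I_B·R_E, so I_B = (2.2 − 0.7) / (22 + 201×1.2) = 0.00571 mA.
I_C = β·I_B = 200×0.00571 = 1.14 mA, and I_E = (β+1)I_B = 1.15 mA.
V_CE = V_CC − I_C·R_C − I_E·R_E = 12 − 1.14×3.9 − 1.15×1.2 = 6.17 V.
V_CE = 6.17 V > 0.2 V confirms active-region operation.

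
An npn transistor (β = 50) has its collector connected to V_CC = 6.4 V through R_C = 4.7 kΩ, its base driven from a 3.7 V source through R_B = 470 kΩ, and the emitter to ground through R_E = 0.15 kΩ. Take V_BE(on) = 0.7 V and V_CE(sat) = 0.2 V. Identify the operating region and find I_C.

Assume active. Base-emitter loop: I_B = (V_BB − V_BE)/(R_B + (β+1)R_E) = (3.7 − 0.7)/(470 + 51×0.15) = 0.00628 mA.
I_C = β·I_B = 50×0.00628 = 0.314 mA.
V_CE = V_CC − I_C·R_C − I_E·R_E = 6.4 − 0.314×4.7 − 0.32×0.15 = 4.88 V > V_CE(sat), so the active-region assumption holds.

active; I_C ≈ 0.31 mA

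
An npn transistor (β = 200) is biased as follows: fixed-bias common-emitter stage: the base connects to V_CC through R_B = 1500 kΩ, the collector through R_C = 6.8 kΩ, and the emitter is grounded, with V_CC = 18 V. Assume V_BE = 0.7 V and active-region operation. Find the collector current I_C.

Base loop: V_CC = I_B·R_B + V_BE, so I_B = (18 − 0.7)/1500 kΩ = 0.0115 mA.
In the active region I_C = β·I_B = 200 × 0.0115 = 2.31 mA.
Collector loop: V_CE = V_CC − I_C·R_C = 18 − 2.31×6.8 = 2.31 V.
Since V_CE = 2.31 V > V_CE(sat) ≈ 0.2 V, the transistor is in the active region as assumed.

I_C ≈ 2.3 mA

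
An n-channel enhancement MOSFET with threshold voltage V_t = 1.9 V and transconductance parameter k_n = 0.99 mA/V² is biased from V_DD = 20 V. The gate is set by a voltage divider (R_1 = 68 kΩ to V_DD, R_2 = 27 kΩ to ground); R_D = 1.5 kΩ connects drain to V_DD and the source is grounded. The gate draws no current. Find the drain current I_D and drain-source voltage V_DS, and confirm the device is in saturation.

V_G = V_DD·R_2/(R_1+R_2) = 20×27/95 = 5.68 V. With the source grounded, V_GS = V_G = 5.68 V.
Assume saturation: I_D = (k_n/2)(V_GS − V_t)² = (0.99/2)×(5.68 − 1.9)² = 0.495×3.78² = 7.09 mA.
V_DS = V_DD − I_D·R_D = 20 − 7.09×1.5 = 9.37 V.
Saturation requires V_DS ≥ V_GS − V_t = 3.78 V; 9.37 ≥ 3.78 ✓.

I_D ≈ 7.1 mA, V_DS ≈ 9.4 V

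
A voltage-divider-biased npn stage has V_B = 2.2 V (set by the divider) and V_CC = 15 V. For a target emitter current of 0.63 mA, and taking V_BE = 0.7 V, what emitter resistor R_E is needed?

V_E = V_B − V_BE = 2.2 − 0.7 = 1.5 V.
R_E = V_E / I_E = 1.5 / 0.63 = 2.38 kΩ.

R_E ≈ 2.4 kΩ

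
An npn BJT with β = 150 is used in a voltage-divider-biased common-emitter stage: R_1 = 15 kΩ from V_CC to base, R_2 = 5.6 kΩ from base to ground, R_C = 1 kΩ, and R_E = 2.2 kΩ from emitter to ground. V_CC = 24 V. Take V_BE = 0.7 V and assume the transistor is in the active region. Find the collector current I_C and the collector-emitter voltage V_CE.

I_C ≈ 2.6 mA, V_CE ≈ 16 V

Thevenize the base divider: V_Th = V_CC·R_2/(R_1+R_2) = 24×5.6/20.6 = 6.52 V, R_Th = R_1‖R_2 = 4.08 kΩ.
Base-emitter loop: V_Th = I_B·R_Th + V_BE + (β+1)I_B·R_E, so I_B = (6.52 − 0.7) / (4.08 + 151×2.2) = 0.0173 mA.
I_C = β·I_B = 150×0.0173 = 2.6 mA, and I_E = (β+1)I_B = 2.62 mA.
V_CE = V_CC − I_C·R_C − I_E·R_E = 24 − 2.6×1 − 2.62×2.2 = 15.6 V.
V_CE = 15.6 V > 0.2 V confirms active-region operation.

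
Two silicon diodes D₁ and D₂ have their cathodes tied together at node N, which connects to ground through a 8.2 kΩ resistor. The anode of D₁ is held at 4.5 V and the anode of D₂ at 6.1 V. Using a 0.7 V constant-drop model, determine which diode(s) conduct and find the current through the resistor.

Only D₂ conducts; I_R ≈ 0.66 mA

Assume both conduct. Then node N would need to be at both 4.5−0.7 = 3.8 V and 6.1−0.7 = 5.4 V, which is impossible.
Assume only D₂ conducts: V_N = 6.1 − 0.7 = 5.4 V, so I_R = 5.4/8.2 = 0.659 mA.
Check D₁: its anode-to-cathode voltage is 4.5 − 5.4 = -0.9 V < 0.7 V, so it is off. The assumption is consistent.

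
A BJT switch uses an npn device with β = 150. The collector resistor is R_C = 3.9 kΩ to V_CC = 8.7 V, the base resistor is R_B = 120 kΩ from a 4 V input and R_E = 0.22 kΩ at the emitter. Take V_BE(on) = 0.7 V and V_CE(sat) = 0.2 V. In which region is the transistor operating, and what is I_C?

saturation; I_C ≈ 2.1 mA

Assume active: I_B = (4 − 0.7)/(120 + 151×0.22) = 0.0215 mA, I_C = β·I_B = 3.23 mA.
Then V_CE = 8.7 − 3.23×3.9 − 3.25×0.22 = -4.62 V < 0.2 V — the active assumption fails.
Re-solve with V_CE = 0.2 V. KCL at the emitter: V_E/R_E = (V_BB−0.7−V_E)/R_B + (V_CC−0.2−V_E)/R_C, giving V_E = 0.459 V.
I_C = (V_CC − 0.2 − V_E)/R_C = (8.5 − 0.459)/3.9 = 2.06 mA.
Check: I_B = (3.3 − 0.459)/120 = 0.0237 mA, and β·I_B = 3.55 mA > I_C, confirming saturation.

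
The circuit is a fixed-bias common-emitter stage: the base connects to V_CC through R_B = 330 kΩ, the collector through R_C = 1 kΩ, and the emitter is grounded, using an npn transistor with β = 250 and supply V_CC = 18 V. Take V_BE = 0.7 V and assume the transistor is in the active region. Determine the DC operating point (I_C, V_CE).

I_C ≈ 13 mA, V_CE ≈ 4.9 V

Base loop: V_CC = I_B·R_B + V_BE, so I_B = (18 − 0.7)/330 kΩ = 0.0524 mA.
In the active region I_C = β·I_B = 250 × 0.0524 = 13.1 mA.
Collector loop: V_CE = V_CC − I_C·R_C = 18 − 13.1×1 = 4.89 V.
Since V_CE = 4.89 V > V_CE(sat) ≈ 0.2 V, the transistor is in the active region as assumed.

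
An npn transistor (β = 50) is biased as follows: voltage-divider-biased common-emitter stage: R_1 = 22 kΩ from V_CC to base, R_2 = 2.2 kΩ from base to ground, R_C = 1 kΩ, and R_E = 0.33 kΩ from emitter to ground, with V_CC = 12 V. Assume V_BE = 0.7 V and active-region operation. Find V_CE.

Thevenize the base divider: V_Th = V_CC·R_2/(R_1+R_2) = 12×2.2/24.2 = 1.09 V, R_Th = R_1‖R_2 = 2 kΩ.
Base-emitter loop: V_Th = I_B·R_Th + V_BE + (β+1)I_B·R_E, so I_B = (1.09 − 0.7) / (2 + 51×0.33) = 0.0208 mA.
I_C = β·I_B = 50×0.0208 = 1.04 mA, and I_E = (β+1)I_B = 1.06 mA.
V_CE = V_CC − I_C·R_C − I_E·R_E = 12 − 1.04×1 − 1.06×0.33 = 10.6 V.
V_CE = 10.6 V > 0.2 V confirms active-region operation.

V_CE ≈ 11 V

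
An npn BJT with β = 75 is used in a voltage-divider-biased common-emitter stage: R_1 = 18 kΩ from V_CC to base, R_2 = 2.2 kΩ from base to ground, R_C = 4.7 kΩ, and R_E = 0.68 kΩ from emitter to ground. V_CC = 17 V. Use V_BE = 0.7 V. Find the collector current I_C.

Thevenize the base divider: V_Th = V_CC·R_2/(R_1+R_2) = 17×2.2/20.2 = 1.85 V, R_Th = R_1‖R_2 = 1.96 kΩ.
Base-emitter loop: V_Th = I_B·R_Th + V_BE + (β+1)I_B·R_E, so I_B = (1.85 − 0.7) / (1.96 + 76×0.68) = 0.0215 mA.
I_C = β·I_B = 75×0.0215 = 1.61 mA, and I_E = (β+1)I_B = 1.63 mA.
V_CE = V_CC − I_C·R_C − I_E·R_E = 17 − 1.61×4.7 − 1.63×0.68 = 8.32 V.
V_CE = 8.32 V > 0.2 V confirms active-region operation.

I_C ≈ 1.6 mA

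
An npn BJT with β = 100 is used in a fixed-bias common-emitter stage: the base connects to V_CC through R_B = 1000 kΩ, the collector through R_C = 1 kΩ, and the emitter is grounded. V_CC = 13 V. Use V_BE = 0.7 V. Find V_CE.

Base loop: V_CC = I_B·R_B + V_BE, so I_B = (13 − 0.7)/1000 kΩ = 0.0123 mA.
In the active region I_C = β·I_B = 100 × 0.0123 = 1.23 mA.
Collector loop: V_CE = V_CC − I_C·R_C = 13 − 1.23×1 = 11.8 V.
Since V_CE = 11.8 V > V_CE(sat) ≈ 0.2 V, the transistor is in the active region as assumed.

V_CE ≈ 12 V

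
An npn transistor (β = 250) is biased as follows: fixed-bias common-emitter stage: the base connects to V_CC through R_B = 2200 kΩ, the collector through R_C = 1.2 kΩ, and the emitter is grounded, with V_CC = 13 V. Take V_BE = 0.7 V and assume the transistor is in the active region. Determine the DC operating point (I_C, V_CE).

I_C ≈ 1.4 mA, V_CE ≈ 11 V

Base loop: V_CC = I_B·R_B + V_BE, so I_B = (13 − 0.7)/2200 kΩ = 0.00559 mA.
In the active region I_C = β·I_B = 250 × 0.00559 = 1.4 mA.
Collector loop: V_CE = V_CC − I_C·R_C = 13 − 1.4×1.2 = 11.3 V.
Since V_CE = 11.3 V > V_CE(sat) ≈ 0.2 V, the transistor is in the active region as assumed.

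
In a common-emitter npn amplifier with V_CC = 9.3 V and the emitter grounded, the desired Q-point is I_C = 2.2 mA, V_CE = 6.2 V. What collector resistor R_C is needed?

Collector loop: V_CC = I_C·R_C + V_CE.
R_C = (V_CC − V_CE)/I_C = (9.3 − 6.2)/2.2 = 1.41 kΩ.

R_C ≈ 1.4 kΩ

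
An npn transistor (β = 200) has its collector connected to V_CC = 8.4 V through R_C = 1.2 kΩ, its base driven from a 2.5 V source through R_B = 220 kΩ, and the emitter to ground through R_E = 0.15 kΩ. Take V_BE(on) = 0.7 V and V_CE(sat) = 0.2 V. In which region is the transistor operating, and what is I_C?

active; I_C ≈ 1.4 mA

Assume active. Base-emitter loop: I_B = (V_BB − V_BE)/(R_B + (β+1)R_E) = (2.5 − 0.7)/(220 + 201×0.15) = 0.0072 mA.
I_C = β·I_B = 200×0.0072 = 1.44 mA.
V_CE = V_CC − I_C·R_C − I_E·R_E = 8.4 − 1.44×1.2 − 1.45×0.15 = 6.46 V > V_CE(sat), so the active-region assumption holds.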